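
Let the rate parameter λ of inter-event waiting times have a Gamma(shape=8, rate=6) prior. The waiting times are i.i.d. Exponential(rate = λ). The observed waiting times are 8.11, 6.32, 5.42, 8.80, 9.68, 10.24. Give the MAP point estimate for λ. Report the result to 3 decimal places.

The Exponential(rate=λ) likelihood is ∝ λ^n e^(−λΣtᵢ). Here n = 6 and Σtᵢ = 8.11 + 6.32 + 5.42 + 8.80 + 9.68 + 10.24 = 48.57.
Posterior ∝ λ^7e^(−6λ) · λ^6e^(−48.57λ) = λ^13e^(−54.57λ), i.e. Gamma(14, 54.57).
Mode = (a−1)/b = 13/54.57 ≈ 0.238.

λ̂_MAP = 0.238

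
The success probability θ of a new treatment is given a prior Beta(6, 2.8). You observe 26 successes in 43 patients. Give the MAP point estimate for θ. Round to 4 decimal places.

θ̂_MAP = 0.6225

Prior: Beta(6, 2.8).
Data: 26 successes in 43 trials. The binomial likelihood contributes θ^26(1−θ)^17, so the posterior is Beta(6+26, 2.8+17) = Beta(32, 19.8).
For Beta(a, b) with a, b > 1 the mode is (a−1)/(a+b−2) = 31/49.8 ≈ 0.6225.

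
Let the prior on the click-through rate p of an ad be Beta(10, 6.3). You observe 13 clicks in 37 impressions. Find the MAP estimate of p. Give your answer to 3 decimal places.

p̂_MAP = 0.429

Prior: Beta(10, 6.3).
Data: 13 successes in 37 trials. The binomial likelihood contributes p^13(1−p)^24, so the posterior is Beta(10+13, 6.3+24) = Beta(23, 30.3).
For Beta(a, b) with a, b > 1 the mode is (a−1)/(a+b−2) = 22/51.3 ≈ 0.429.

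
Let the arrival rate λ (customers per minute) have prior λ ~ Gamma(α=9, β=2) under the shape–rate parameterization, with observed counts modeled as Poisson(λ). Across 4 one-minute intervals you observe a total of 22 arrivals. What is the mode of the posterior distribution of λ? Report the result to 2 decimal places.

λ̂_MAP = 5.00

Σxᵢ = 22, n = 4.
Posterior ∝ λ^8e^(−2λ) · λ^22e^(−4λ) = λ^30e^(−6λ), i.e. Gamma(shape=31, rate=6).
The mode of a Gamma(a, b) with a ≥ 1 (shape–rate) is (a−1)/b = 30/6 ≈ 5.00.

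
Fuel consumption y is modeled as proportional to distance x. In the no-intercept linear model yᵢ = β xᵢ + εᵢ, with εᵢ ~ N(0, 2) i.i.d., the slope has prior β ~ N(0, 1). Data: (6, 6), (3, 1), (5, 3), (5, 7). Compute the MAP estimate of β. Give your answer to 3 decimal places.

β̂_MAP = 0.918

log p(β | y) = −Σ(yᵢ − βxᵢ)²/(2·2) − β²/(2·1) + const.
Setting the derivative to zero: Σxᵢ(yᵢ − βxᵢ)/2 − β/1 = 0, so β = Σxᵢyᵢ / (Σxᵢ² + σ²/τ²).
Σxᵢyᵢ = 6·6 + 3·1 + 5·3 + 5·7 = 89; Σxᵢ² = 95; σ²/τ² = 2.
β̂_MAP = 89 / (95 + 2) = 89/97 ≈ 0.918.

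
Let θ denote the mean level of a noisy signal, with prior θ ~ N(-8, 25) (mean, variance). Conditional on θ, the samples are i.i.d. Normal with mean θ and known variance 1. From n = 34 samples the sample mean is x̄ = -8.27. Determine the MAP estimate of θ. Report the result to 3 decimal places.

θ̂_MAP = -8.270

n = 34, x̄ = -8.27.
For a Normal prior and Normal likelihood with known variance, the posterior is Normal; its mode equals its mean, the precision-weighted average.
Prior precision 1/σ₀² = 1/25 = 0.04; data precision n/σ² = 34/1 = 34.
θ̂ = (0.04·(-8) + 34·(-8.27)) / (0.04 + 34) = (-281.5)/34.04 = -14075/1702 ≈ -8.270.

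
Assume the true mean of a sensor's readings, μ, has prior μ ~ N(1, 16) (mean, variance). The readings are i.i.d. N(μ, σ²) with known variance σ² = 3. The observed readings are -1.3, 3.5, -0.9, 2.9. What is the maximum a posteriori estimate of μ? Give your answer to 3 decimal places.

n = 4; x̄ = ((-1.3) + 3.5 + (-0.9) + 2.9)/4 = 4.2/4 = 1.05.
For a Normal prior and Normal likelihood with known variance, the posterior is Normal; its mode equals its mean, the precision-weighted average.
Prior precision 1/σ₀² = 1/16 = 0.0625; data precision n/σ² = 4/3.
μ̂ = (0.0625·1 + (4/3)·1.05) / (0.0625 + 4/3) = 1.4625/(67/48) = 351/335 ≈ 1.048.

μ̂_MAP = 1.048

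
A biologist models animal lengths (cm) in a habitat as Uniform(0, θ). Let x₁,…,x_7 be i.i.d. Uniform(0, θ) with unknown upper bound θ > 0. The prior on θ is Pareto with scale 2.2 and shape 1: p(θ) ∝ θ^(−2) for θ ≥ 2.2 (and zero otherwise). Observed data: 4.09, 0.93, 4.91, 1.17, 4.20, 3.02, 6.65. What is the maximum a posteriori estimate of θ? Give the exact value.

The Uniform(0, θ) likelihood is θ^(−n) for θ ≥ max(xᵢ), zero otherwise. Here max(xᵢ) = 6.65.
Posterior ∝ θ^(−2) · θ^(−7) = θ^(−9) on θ ≥ max(2.2, 6.65) = 6.65.
This density is strictly decreasing in θ, so the posterior mode lies at the lower boundary of the support.

θ̂_MAP = 6.65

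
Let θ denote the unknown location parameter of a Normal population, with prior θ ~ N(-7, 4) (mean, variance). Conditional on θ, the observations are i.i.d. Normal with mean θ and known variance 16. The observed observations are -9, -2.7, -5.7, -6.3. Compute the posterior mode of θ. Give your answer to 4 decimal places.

θ̂_MAP = -6.4625

n = 4; x̄ = ((-9) + (-2.7) + (-5.7) + (-6.3))/4 = -23.7/4 = -5.925.
For a Normal prior and Normal likelihood with known variance, the posterior is Normal; its mode equals its mean, the precision-weighted average.
Prior precision 1/σ₀² = 1/4 = 0.25; data precision n/σ² = 4/16 = 0.25.
θ̂ = (0.25·(-7) + 0.25·(-5.925)) / (0.25 + 0.25) = (-3.23125)/0.5 = -6.4625.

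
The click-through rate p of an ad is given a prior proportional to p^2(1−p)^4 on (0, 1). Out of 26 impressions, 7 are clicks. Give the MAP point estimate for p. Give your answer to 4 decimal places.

The prior density ∝ p^2(1−p)^4 is the kernel of Beta(3, 5).
Data: 7 successes in 26 trials. The binomial likelihood contributes p^7(1−p)^19, so the posterior is Beta(3+7, 5+19) = Beta(10, 24).
For Beta(a, b) with a, b > 1 the mode is (a−1)/(a+b−2) = 9/32 ≈ 0.2813.

p̂_MAP = 0.2813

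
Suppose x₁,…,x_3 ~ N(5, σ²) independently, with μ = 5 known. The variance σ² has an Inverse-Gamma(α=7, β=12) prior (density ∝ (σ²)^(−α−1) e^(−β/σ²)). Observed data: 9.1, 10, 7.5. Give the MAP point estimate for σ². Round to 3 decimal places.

Sum of squared deviations about the known mean: SS = (9.1−5)² + (10−5)² + (7.5−5)² = 48.06.
The Normal likelihood contributes (σ²)^(−n/2) exp(−SS/(2σ²)), so the posterior is Inverse-Gamma(α + n/2, β + SS/2) = Inverse-Gamma(8.5, 36.03).
The mode of Inverse-Gamma(a, b) is b/(a+1) = 36.03/9.5 ≈ 3.793.

σ̂²_MAP = 3.793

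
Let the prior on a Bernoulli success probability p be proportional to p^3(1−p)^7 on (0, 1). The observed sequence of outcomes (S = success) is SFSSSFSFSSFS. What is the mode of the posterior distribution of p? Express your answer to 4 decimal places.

p̂_MAP = 0.5000

The prior density ∝ p^3(1−p)^7 is the kernel of Beta(4, 8).
Data: 8 successes in 12 trials (from the sequence). The binomial likelihood contributes p^8(1−p)^4, so the posterior is Beta(4+8, 8+4) = Beta(12, 12).
For Beta(a, b) with a, b > 1 the mode is (a−1)/(a+b−2) = 11/22 ≈ 0.5000.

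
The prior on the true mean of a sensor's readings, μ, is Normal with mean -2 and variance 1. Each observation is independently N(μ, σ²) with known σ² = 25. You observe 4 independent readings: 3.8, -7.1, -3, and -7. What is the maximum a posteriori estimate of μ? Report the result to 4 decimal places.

n = 4; x̄ = (3.8 + (-7.1) + (-3) + (-7))/4 = -13.3/4 = -3.325.
For a Normal prior and Normal likelihood with known variance, the posterior is Normal; its mode equals its mean, the precision-weighted average.
Prior precision 1/σ₀² = 1/1 = 1; data precision n/σ² = 4/25 = 0.16.
μ̂ = (1·(-2) + 0.16·(-3.325)) / (1 + 0.16) = (-2.532)/1.16 = -633/290 ≈ -2.1828.

μ̂_MAP = -2.1828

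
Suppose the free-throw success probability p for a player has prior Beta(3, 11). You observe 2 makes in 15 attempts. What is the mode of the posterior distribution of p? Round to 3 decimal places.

p̂_MAP = 0.148

Prior: Beta(3, 11).
Data: 2 successes in 15 trials. The binomial likelihood contributes p^2(1−p)^13, so the posterior is Beta(3+2, 11+13) = Beta(5, 24).
For Beta(a, b) with a, b > 1 the mode is (a−1)/(a+b−2) = 4/27 ≈ 0.148.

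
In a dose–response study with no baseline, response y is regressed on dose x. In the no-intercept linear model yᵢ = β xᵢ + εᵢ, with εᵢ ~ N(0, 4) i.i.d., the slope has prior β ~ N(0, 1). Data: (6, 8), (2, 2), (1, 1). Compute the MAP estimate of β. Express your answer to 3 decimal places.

β̂_MAP = 1.178

log p(β | y) = −Σ(yᵢ − βxᵢ)²/(2·4) − β²/(2·1) + const.
Setting the derivative to zero: Σxᵢ(yᵢ − βxᵢ)/4 − β/1 = 0, so β = Σxᵢyᵢ / (Σxᵢ² + σ²/τ²).
Σxᵢyᵢ = 6·8 + 2·2 + 1·1 = 53; Σxᵢ² = 41; σ²/τ² = 4.
β̂_MAP = 53 / (41 + 4) = 53/45 ≈ 1.178.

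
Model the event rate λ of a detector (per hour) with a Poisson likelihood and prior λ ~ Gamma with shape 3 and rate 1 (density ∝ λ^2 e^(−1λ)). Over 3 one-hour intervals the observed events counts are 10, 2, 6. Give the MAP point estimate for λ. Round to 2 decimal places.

Σxᵢ = 10+2+6 = 18, with n = 3.
Posterior ∝ λ^2e^(−1λ) · λ^18e^(−3λ) = λ^20e^(−4λ), i.e. Gamma(shape=21, rate=4).
The mode of a Gamma(a, b) with a ≥ 1 (shape–rate) is (a−1)/b = 20/4 ≈ 5.00.

λ̂_MAP = 5.00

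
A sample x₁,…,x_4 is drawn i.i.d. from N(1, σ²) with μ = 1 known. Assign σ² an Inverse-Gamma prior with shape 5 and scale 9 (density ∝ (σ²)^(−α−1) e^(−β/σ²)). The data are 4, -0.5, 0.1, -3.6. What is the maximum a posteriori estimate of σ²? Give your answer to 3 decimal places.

Sum of squared deviations about the known mean: SS = (4−1)² + (-0.5−1)² + (0.1−1)² + (-3.6−1)² = 33.22.
The Normal likelihood contributes (σ²)^(−n/2) exp(−SS/(2σ²)), so the posterior is Inverse-Gamma(α + n/2, β + SS/2) = Inverse-Gamma(7, 25.61).
The mode of Inverse-Gamma(a, b) is b/(a+1) = 25.61/8 ≈ 3.201.

σ̂²_MAP = 3.201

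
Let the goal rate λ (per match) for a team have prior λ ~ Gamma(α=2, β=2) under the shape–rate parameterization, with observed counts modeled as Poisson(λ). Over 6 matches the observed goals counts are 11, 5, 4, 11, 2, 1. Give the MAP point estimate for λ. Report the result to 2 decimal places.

Σxᵢ = 11+5+4+11+2+1 = 34, with n = 6.
Posterior ∝ λe^(−2λ) · λ^34e^(−6λ) = λ^35e^(−8λ), i.e. Gamma(shape=36, rate=8).
The mode of a Gamma(a, b) with a ≥ 1 (shape–rate) is (a−1)/b = 35/8 ≈ 4.38.

λ̂_MAP = 4.38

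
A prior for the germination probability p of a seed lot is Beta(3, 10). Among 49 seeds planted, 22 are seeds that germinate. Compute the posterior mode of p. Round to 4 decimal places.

p̂_MAP = 0.4000

Prior: Beta(3, 10).
Data: 22 successes in 49 trials. The binomial likelihood contributes p^22(1−p)^27, so the posterior is Beta(3+22, 10+27) = Beta(25, 37).
For Beta(a, b) with a, b > 1 the mode is (a−1)/(a+b−2) = 24/60 ≈ 0.4000.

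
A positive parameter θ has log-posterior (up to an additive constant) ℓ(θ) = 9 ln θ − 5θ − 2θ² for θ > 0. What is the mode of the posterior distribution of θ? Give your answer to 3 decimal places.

ℓ'(θ) = 9/θ − 5 − 4θ. Setting this to zero and multiplying by θ: 4θ² + 5θ − 9 = 0.
θ = (−5 + √(5² + 4·4·9)) / (2·4) = (−5 + √169) / 8 = (−5 + 13)/8 = 1.
ℓ''(θ) = −9/θ² − 4 < 0, confirming a maximum.

θ̂_MAP = 1.000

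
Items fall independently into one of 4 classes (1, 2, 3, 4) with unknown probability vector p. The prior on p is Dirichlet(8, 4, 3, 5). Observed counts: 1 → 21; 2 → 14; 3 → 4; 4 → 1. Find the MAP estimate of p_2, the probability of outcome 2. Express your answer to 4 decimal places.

MAP estimate: 0.3036

The posterior is Dirichlet(αᵢ + nᵢ) = Dirichlet(29, 18, 7, 6).
For a Dirichlet(a₁,…,a_K) with all aᵢ > 1, the mode has j-th component (aⱼ − 1)/(Σaᵢ − K).
Here Σaᵢ = 60 and K = 4, so p_2 = (18 − 1)/(60 − 4) = 17/56 ≈ 0.3036.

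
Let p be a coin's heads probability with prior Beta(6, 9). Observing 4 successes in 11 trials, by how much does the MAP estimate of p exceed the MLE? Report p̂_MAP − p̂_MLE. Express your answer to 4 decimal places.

Posterior is Beta(10, 16); MAP = (10−1)/(26−2) = 9/24 ≈ 0.37500.
MLE ignores the prior: p̂_MLE = k/n = 4/11 ≈ 0.36364.
Difference = 9/24 − 4/11 = 1/88 ≈ 0.0114.

MAP − MLE = 0.0114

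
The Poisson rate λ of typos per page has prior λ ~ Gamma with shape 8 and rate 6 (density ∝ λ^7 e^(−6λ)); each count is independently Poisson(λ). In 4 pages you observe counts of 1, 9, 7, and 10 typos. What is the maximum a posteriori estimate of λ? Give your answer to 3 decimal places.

Σxᵢ = 1+9+7+10 = 27, with n = 4.
Posterior ∝ λ^7e^(−6λ) · λ^27e^(−4λ) = λ^34e^(−10λ), i.e. Gamma(shape=35, rate=10).
The mode of a Gamma(a, b) with a ≥ 1 (shape–rate) is (a−1)/b = 34/10 ≈ 3.400.

λ̂_MAP = 3.400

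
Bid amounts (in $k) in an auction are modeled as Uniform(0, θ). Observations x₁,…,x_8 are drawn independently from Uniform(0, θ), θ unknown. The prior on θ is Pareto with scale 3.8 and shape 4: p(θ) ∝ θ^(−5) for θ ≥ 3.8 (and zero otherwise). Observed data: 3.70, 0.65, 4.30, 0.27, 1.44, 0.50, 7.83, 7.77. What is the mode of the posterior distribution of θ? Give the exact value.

θ̂_MAP = 7.83

The Uniform(0, θ) likelihood is θ^(−n) for θ ≥ max(xᵢ), zero otherwise. Here max(xᵢ) = 7.83.
Posterior ∝ θ^(−5) · θ^(−8) = θ^(−13) on θ ≥ max(3.8, 7.83) = 7.83.
This density is strictly decreasing in θ, so the posterior mode lies at the lower boundary of the support.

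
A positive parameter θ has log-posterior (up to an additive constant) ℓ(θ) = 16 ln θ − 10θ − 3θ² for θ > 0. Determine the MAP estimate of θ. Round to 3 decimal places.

ℓ'(θ) = 16/θ − 10 − 6θ. Setting this to zero and multiplying by θ: 6θ² + 10θ − 16 = 0.
θ = (−10 + √(10² + 4·6·16)) / (2·6) = (−10 + √484) / 12 = (−10 + 22)/12 = 1.
ℓ''(θ) = −16/θ² − 6 < 0, confirming a maximum.

θ̂_MAP = 1.000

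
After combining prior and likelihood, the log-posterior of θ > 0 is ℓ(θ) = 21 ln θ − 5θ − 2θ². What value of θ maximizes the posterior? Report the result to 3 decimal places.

θ̂_MAP = 1.750

ℓ'(θ) = 21/θ − 5 − 4θ. Setting this to zero and multiplying by θ: 4θ² + 5θ − 21 = 0.
θ = (−5 + √(5² + 4·4·21)) / (2·4) = (−5 + √361) / 8 = (−5 + 19)/8 = 7/4.
ℓ''(θ) = −21/θ² − 4 < 0, confirming a maximum.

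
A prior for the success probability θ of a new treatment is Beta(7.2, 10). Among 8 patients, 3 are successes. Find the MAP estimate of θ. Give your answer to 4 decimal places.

Prior: Beta(7.2, 10).
Data: 3 successes in 8 trials. The binomial likelihood contributes θ^3(1−θ)^5, so the posterior is Beta(7.2+3, 10+5) = Beta(10.2, 15).
For Beta(a, b) with a, b > 1 the mode is (a−1)/(a+b−2) = 9.2/23.2 ≈ 0.3966.

θ̂_MAP = 0.3966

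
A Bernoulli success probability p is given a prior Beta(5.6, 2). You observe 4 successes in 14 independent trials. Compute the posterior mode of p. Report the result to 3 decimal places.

p̂_MAP = 0.439

Prior: Beta(5.6, 2).
Data: 4 successes in 14 trials. The binomial likelihood contributes p^4(1−p)^10, so the posterior is Beta(5.6+4, 2+10) = Beta(9.6, 12).
For Beta(a, b) with a, b > 1 the mode is (a−1)/(a+b−2) = 8.6/19.6 ≈ 0.439.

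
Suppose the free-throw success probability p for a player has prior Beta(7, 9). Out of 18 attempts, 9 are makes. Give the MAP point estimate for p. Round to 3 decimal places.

Prior: Beta(7, 9).
Data: 9 successes in 18 trials. The binomial likelihood contributes p^9(1−p)^9, so the posterior is Beta(7+9, 9+9) = Beta(16, 18).
For Beta(a, b) with a, b > 1 the mode is (a−1)/(a+b−2) = 15/32 ≈ 0.469.

p̂_MAP = 0.469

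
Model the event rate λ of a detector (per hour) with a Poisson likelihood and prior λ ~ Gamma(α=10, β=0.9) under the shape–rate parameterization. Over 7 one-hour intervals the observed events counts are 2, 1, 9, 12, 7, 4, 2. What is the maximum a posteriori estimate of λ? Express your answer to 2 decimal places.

λ̂_MAP = 5.82

Σxᵢ = 2+1+9+12+7+4+2 = 37, with n = 7.
Posterior ∝ λ^9e^(−0.9λ) · λ^37e^(−7λ) = λ^46e^(−7.9λ), i.e. Gamma(shape=47, rate=7.9).
The mode of a Gamma(a, b) with a ≥ 1 (shape–rate) is (a−1)/b = 46/7.9 ≈ 5.82.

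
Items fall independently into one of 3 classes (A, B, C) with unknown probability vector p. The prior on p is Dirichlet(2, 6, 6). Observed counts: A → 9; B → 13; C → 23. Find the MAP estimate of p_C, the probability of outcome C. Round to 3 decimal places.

MAP estimate of p_C = 0.500

The posterior is Dirichlet(αᵢ + nᵢ) = Dirichlet(11, 19, 29).
For a Dirichlet(a₁,…,a_K) with all aᵢ > 1, the mode has j-th component (aⱼ − 1)/(Σaᵢ − K).
Here Σaᵢ = 59 and K = 3, so p_C = (29 − 1)/(59 − 3) = 28/56 ≈ 0.500.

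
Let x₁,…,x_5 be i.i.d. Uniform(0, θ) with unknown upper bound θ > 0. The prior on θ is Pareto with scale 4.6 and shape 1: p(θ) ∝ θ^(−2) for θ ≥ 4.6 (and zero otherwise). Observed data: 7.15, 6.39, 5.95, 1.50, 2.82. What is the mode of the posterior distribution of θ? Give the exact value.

The Uniform(0, θ) likelihood is θ^(−n) for θ ≥ max(xᵢ), zero otherwise. Here max(xᵢ) = 7.15.
Posterior ∝ θ^(−2) · θ^(−5) = θ^(−7) on θ ≥ max(4.6, 7.15) = 7.15.
This density is strictly decreasing in θ, so the posterior mode lies at the lower boundary of the support.

θ̂_MAP = 7.15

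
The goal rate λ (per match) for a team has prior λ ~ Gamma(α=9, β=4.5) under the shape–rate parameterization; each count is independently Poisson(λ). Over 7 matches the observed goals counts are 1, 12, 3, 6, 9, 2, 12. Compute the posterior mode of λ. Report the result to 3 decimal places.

λ̂_MAP = 4.609

Σxᵢ = 1+12+3+6+9+2+12 = 45, with n = 7.
Posterior ∝ λ^8e^(−4.5λ) · λ^45e^(−7λ) = λ^53e^(−11.5λ), i.e. Gamma(shape=54, rate=11.5).
The mode of a Gamma(a, b) with a ≥ 1 (shape–rate) is (a−1)/b = 53/11.5 ≈ 4.609.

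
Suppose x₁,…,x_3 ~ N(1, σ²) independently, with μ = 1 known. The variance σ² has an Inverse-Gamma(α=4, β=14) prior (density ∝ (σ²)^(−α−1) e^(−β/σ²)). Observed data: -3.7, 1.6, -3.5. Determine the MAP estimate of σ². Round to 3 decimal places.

Sum of squared deviations about the known mean: SS = (-3.7−1)² + (1.6−1)² + (-3.5−1)² = 42.7.
The Normal likelihood contributes (σ²)^(−n/2) exp(−SS/(2σ²)), so the posterior is Inverse-Gamma(α + n/2, β + SS/2) = Inverse-Gamma(5.5, 35.35).
The mode of Inverse-Gamma(a, b) is b/(a+1) = 35.35/6.5 ≈ 5.438.

σ̂²_MAP = 5.438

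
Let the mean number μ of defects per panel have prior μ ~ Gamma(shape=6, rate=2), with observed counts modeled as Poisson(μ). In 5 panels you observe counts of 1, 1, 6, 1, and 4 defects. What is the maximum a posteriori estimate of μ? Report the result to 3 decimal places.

Σxᵢ = 1+1+6+1+4 = 13, with n = 5.
Posterior ∝ μ^5e^(−2μ) · μ^13e^(−5μ) = μ^18e^(−7μ), i.e. Gamma(shape=19, rate=7).
The mode of a Gamma(a, b) with a ≥ 1 (shape–rate) is (a−1)/b = 18/7 ≈ 2.571.

μ̂_MAP = 2.571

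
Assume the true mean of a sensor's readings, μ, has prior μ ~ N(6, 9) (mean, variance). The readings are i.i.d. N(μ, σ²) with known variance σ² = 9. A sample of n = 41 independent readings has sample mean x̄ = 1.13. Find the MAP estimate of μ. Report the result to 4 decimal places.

μ̂_MAP = 1.2460

n = 41, x̄ = 1.13.
For a Normal prior and Normal likelihood with known variance, the posterior is Normal; its mode equals its mean, the precision-weighted average.
Prior precision 1/σ₀² = 1/9; data precision n/σ² = 41/9.
μ̂ = ((1/9)·6 + (41/9)·1.13) / (1/9 + 41/9) = (5233/900)/(14/3) = 5233/4200 ≈ 1.2460.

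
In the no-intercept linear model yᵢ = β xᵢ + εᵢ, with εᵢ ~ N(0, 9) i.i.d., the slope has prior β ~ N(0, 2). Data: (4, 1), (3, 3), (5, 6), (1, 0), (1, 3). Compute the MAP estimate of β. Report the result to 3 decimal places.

log p(β | y) = −Σ(yᵢ − βxᵢ)²/(2·9) − β²/(2·2) + const.
Setting the derivative to zero: Σxᵢ(yᵢ − βxᵢ)/9 − β/2 = 0, so β = Σxᵢyᵢ / (Σxᵢ² + σ²/τ²).
Σxᵢyᵢ = 4·1 + 3·3 + 5·6 + 1·0 + 1·3 = 46; Σxᵢ² = 52; σ²/τ² = 4.5.
β̂_MAP = 46 / (52 + 4.5) = 46/56.5 ≈ 0.814.

β̂_MAP = 0.814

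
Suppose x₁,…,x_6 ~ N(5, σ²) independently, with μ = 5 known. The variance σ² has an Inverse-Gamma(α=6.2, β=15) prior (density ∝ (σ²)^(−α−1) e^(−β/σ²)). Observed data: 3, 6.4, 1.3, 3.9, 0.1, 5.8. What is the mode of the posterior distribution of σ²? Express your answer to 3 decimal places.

σ̂²_MAP = 3.701

Sum of squared deviations about the known mean: SS = (3−5)² + (6.4−5)² + (1.3−5)² + (3.9−5)² + (0.1−5)² + (5.8−5)² = 45.51.
The Normal likelihood contributes (σ²)^(−n/2) exp(−SS/(2σ²)), so the posterior is Inverse-Gamma(α + n/2, β + SS/2) = Inverse-Gamma(9.2, 37.755).
The mode of Inverse-Gamma(a, b) is b/(a+1) = 37.755/10.2 ≈ 3.701.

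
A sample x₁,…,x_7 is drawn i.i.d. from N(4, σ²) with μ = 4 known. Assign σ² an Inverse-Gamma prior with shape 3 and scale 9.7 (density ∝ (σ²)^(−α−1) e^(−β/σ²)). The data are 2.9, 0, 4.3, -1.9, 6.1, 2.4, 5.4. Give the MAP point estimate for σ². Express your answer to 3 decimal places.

Sum of squared deviations about the known mean: SS = (2.9−4)² + (0−4)² + (4.3−4)² + (-1.9−4)² + (6.1−4)² + (2.4−4)² + (5.4−4)² = 61.04.
The Normal likelihood contributes (σ²)^(−n/2) exp(−SS/(2σ²)), so the posterior is Inverse-Gamma(α + n/2, β + SS/2) = Inverse-Gamma(6.5, 40.22).
The mode of Inverse-Gamma(a, b) is b/(a+1) = 40.22/7.5 ≈ 5.363.

σ̂²_MAP = 5.363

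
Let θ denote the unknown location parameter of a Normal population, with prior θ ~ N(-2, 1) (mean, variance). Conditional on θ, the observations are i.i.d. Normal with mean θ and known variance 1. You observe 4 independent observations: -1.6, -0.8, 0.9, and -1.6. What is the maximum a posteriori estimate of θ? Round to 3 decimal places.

θ̂_MAP = -1.020

n = 4; x̄ = ((-1.6) + (-0.8) + 0.9 + (-1.6))/4 = -3.1/4 = -0.775.
For a Normal prior and Normal likelihood with known variance, the posterior is Normal; its mode equals its mean, the precision-weighted average.
Prior precision 1/σ₀² = 1/1 = 1; data precision n/σ² = 4/1 = 4.
θ̂ = (1·(-2) + 4·(-0.775)) / (1 + 4) = (-5.1)/5 = -1.020.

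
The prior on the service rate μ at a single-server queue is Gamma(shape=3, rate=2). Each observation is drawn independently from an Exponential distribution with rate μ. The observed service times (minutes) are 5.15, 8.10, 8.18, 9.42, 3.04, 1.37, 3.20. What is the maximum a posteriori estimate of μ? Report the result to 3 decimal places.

The Exponential(rate=μ) likelihood is ∝ μ^n e^(−μΣtᵢ). Here n = 7 and Σtᵢ = 5.15 + 8.10 + 8.18 + 9.42 + 3.04 + 1.37 + 3.20 = 38.46.
Posterior ∝ μ^2e^(−2μ) · μ^7e^(−38.46μ) = μ^9e^(−40.46μ), i.e. Gamma(10, 40.46).
Mode = (a−1)/b = 9/40.46 ≈ 0.222.

μ̂_MAP = 0.222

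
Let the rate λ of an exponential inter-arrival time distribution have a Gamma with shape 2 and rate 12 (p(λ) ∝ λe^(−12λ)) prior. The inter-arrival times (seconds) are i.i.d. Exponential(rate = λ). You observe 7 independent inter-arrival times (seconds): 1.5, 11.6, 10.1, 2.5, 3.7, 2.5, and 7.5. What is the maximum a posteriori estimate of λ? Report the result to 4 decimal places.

λ̂_MAP = 0.1556

The Exponential(rate=λ) likelihood is ∝ λ^n e^(−λΣtᵢ). Here n = 7 and Σtᵢ = 1.5 + 11.6 + 10.1 + 2.5 + 3.7 + 2.5 + 7.5 = 39.4.
Posterior ∝ λe^(−12λ) · λ^7e^(−39.4λ) = λ^8e^(−51.4λ), i.e. Gamma(9, 51.4).
Mode = (a−1)/b = 8/51.4 ≈ 0.1556.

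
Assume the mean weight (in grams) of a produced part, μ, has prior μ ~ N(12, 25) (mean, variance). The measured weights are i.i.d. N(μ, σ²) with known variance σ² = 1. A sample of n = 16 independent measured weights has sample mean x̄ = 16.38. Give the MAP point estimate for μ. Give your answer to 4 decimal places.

μ̂_MAP = 16.3691

n = 16, x̄ = 16.38.
For a Normal prior and Normal likelihood with known variance, the posterior is Normal; its mode equals its mean, the precision-weighted average.
Prior precision 1/σ₀² = 1/25 = 0.04; data precision n/σ² = 16/1 = 16.
μ̂ = (0.04·12 + 16·16.38) / (0.04 + 16) = 262.56/16.04 = 6564/401 ≈ 16.3691.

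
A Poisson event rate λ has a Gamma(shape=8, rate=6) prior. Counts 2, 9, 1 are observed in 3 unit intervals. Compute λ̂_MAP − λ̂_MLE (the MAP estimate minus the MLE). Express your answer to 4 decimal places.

Σxᵢ = 12. Posterior is Gamma(20, 9); MAP = (20−1)/9 = 19/9 ≈ 2.11111.
MLE = x̄ = 12/3 ≈ 4.00000.
Difference = 19/9 − 12/3 = -17/9 ≈ -1.8889.

MAP − MLE = -1.8889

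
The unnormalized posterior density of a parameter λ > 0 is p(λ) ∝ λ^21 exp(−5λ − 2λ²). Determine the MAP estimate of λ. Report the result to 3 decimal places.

λ̂_MAP = 1.750

ℓ'(λ) = 21/λ − 5 − 4λ. Setting this to zero and multiplying by λ: 4λ² + 5λ − 21 = 0.
λ = (−5 + √(5² + 4·4·21)) / (2·4) = (−5 + √361) / 8 = (−5 + 19)/8 = 7/4.
ℓ''(λ) = −21/λ² − 4 < 0, confirming a maximum.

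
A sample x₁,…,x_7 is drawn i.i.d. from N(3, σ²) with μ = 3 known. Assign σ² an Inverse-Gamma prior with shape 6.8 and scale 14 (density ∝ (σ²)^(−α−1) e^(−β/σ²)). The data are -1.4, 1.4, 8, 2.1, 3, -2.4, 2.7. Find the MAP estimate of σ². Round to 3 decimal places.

σ̂²_MAP = 4.645

Sum of squared deviations about the known mean: SS = (-1.4−3)² + (1.4−3)² + (8−3)² + (2.1−3)² + (3−3)² + (-2.4−3)² + (2.7−3)² = 76.98.
The Normal likelihood contributes (σ²)^(−n/2) exp(−SS/(2σ²)), so the posterior is Inverse-Gamma(α + n/2, β + SS/2) = Inverse-Gamma(10.3, 52.49).
The mode of Inverse-Gamma(a, b) is b/(a+1) = 52.49/11.3 ≈ 4.645.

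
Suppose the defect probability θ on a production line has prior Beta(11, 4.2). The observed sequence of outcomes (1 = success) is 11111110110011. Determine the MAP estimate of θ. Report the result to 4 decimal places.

Prior: Beta(11, 4.2).
Data: 11 successes in 14 trials (from the sequence). The binomial likelihood contributes θ^11(1−θ)^3, so the posterior is Beta(11+11, 4.2+3) = Beta(22, 7.2).
For Beta(a, b) with a, b > 1 the mode is (a−1)/(a+b−2) = 21/27.2 ≈ 0.7721.

θ̂_MAP = 0.7721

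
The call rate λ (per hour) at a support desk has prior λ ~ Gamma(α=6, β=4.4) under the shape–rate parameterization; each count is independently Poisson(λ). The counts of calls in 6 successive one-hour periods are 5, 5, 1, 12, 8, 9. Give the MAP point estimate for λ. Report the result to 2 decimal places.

λ̂_MAP = 4.33

Σxᵢ = 5+5+1+12+8+9 = 40, with n = 6.
Posterior ∝ λ^5e^(−4.4λ) · λ^40e^(−6λ) = λ^45e^(−10.4λ), i.e. Gamma(shape=46, rate=10.4).
The mode of a Gamma(a, b) with a ≥ 1 (shape–rate) is (a−1)/b = 45/10.4 ≈ 4.33.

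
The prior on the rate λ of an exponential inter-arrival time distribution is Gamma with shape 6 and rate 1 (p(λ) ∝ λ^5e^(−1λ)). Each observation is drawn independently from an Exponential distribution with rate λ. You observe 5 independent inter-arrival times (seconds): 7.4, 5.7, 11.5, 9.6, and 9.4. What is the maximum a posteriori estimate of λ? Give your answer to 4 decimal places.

The Exponential(rate=λ) likelihood is ∝ λ^n e^(−λΣtᵢ). Here n = 5 and Σtᵢ = 7.4 + 5.7 + 11.5 + 9.6 + 9.4 = 43.6.
Posterior ∝ λ^5e^(−1λ) · λ^5e^(−43.6λ) = λ^10e^(−44.6λ), i.e. Gamma(11, 44.6).
Mode = (a−1)/b = 10/44.6 ≈ 0.2242.

λ̂_MAP = 0.2242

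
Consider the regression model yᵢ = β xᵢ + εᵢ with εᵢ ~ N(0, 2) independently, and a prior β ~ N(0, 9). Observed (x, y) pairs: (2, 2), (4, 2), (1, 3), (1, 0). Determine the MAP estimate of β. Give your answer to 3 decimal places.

log p(β | y) = −Σ(yᵢ − βxᵢ)²/(2·2) − β²/(2·9) + const.
Setting the derivative to zero: Σxᵢ(yᵢ − βxᵢ)/2 − β/9 = 0, so β = Σxᵢyᵢ / (Σxᵢ² + σ²/τ²).
Σxᵢyᵢ = 2·2 + 4·2 + 1·3 + 1·0 = 15; Σxᵢ² = 22; σ²/τ² = 2/9.
β̂_MAP = 15 / (22 + 2/9) = 15/(200/9) = 27/40 ≈ 0.675.

β̂_MAP = 0.675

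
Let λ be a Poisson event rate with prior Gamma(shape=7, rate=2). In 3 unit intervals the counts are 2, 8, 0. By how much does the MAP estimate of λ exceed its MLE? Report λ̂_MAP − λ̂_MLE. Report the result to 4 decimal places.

MAP − MLE = -0.1333

Σxᵢ = 10. Posterior is Gamma(17, 5); MAP = (17−1)/5 = 16/5 ≈ 3.20000.
MLE = x̄ = 10/3 ≈ 3.33333.
Difference = 16/5 − 10/3 = -2/15 ≈ -0.1333.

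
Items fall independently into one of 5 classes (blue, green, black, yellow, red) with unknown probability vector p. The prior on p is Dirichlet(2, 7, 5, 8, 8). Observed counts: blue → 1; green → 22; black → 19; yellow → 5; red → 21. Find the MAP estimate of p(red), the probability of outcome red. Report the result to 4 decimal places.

MAP estimate of p(red) = 0.3011

The posterior is Dirichlet(αᵢ + nᵢ) = Dirichlet(3, 29, 24, 13, 29).
For a Dirichlet(a₁,…,a_K) with all aᵢ > 1, the mode has j-th component (aⱼ − 1)/(Σaᵢ − K).
Here Σaᵢ = 98 and K = 5, so p(red) = (29 − 1)/(98 − 5) = 28/93 ≈ 0.3011.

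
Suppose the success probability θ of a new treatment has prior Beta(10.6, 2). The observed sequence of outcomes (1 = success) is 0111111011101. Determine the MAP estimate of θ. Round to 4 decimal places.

Prior: Beta(10.6, 2).
Data: 10 successes in 13 trials (from the sequence). The binomial likelihood contributes θ^10(1−θ)^3, so the posterior is Beta(10.6+10, 2+3) = Beta(20.6, 5).
For Beta(a, b) with a, b > 1 the mode is (a−1)/(a+b−2) = 19.6/23.6 ≈ 0.8305.

θ̂_MAP = 0.8305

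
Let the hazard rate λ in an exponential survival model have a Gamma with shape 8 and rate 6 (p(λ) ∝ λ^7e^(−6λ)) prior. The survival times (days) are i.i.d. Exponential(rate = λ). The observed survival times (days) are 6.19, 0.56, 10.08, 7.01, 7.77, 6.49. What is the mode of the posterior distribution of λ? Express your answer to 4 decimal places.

λ̂_MAP = 0.2948

The Exponential(rate=λ) likelihood is ∝ λ^n e^(−λΣtᵢ). Here n = 6 and Σtᵢ = 6.19 + 0.56 + 10.08 + 7.01 + 7.77 + 6.49 = 38.10.
Posterior ∝ λ^7e^(−6λ) · λ^6e^(−38.10λ) = λ^13e^(−44.10λ), i.e. Gamma(14, 44.10).
Mode = (a−1)/b = 13/44.10 ≈ 0.2948.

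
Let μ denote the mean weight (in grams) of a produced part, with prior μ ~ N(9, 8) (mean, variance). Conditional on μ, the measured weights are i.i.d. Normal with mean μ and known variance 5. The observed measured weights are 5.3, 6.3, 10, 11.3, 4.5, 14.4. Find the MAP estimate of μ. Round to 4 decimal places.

μ̂_MAP = 8.6679

n = 6; x̄ = (5.3 + 6.3 + 10 + 11.3 + 4.5 + 14.4)/6 = 51.8/6 = 259/30 ≈ 8.6333.
For a Normal prior and Normal likelihood with known variance, the posterior is Normal; its mode equals its mean, the precision-weighted average.
Prior precision 1/σ₀² = 1/8 = 0.125; data precision n/σ² = 6/5 = 1.2.
μ̂ = (0.125·9 + 1.2·(259/30)) / (0.125 + 1.2) = 11.485/1.325 = 2297/265 ≈ 8.6679.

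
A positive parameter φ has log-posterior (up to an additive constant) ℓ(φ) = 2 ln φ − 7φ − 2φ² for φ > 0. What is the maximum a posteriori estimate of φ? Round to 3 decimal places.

φ̂_MAP = 0.250

ℓ'(φ) = 2/φ − 7 − 4φ. Setting this to zero and multiplying by φ: 4φ² + 7φ − 2 = 0.
φ = (−7 + √(7² + 4·4·2)) / (2·4) = (−7 + √81) / 8 = (−7 + 9)/8 = 1/4.
ℓ''(φ) = −2/φ² − 4 < 0, confirming a maximum.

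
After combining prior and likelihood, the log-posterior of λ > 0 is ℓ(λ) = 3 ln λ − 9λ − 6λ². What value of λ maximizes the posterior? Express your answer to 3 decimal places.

ℓ'(λ) = 3/λ − 9 − 12λ. Setting this to zero and multiplying by λ: 12λ² + 9λ − 3 = 0.
λ = (−9 + √(9² + 4·12·3)) / (2·12) = (−9 + √225) / 24 = (−9 + 15)/24 = 1/4.
ℓ''(λ) = −3/λ² − 12 < 0, confirming a maximum.

λ̂_MAP = 0.250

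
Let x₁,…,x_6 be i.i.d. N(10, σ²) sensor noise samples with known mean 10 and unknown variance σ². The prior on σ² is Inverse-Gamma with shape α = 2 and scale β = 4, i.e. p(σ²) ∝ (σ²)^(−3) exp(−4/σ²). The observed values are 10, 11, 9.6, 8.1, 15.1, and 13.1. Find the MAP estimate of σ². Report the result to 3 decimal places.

σ̂²_MAP = 4.033

Sum of squared deviations about the known mean: SS = (10−10)² + (11−10)² + (9.6−10)² + (8.1−10)² + (15.1−10)² + (13.1−10)² = 40.39.
The Normal likelihood contributes (σ²)^(−n/2) exp(−SS/(2σ²)), so the posterior is Inverse-Gamma(α + n/2, β + SS/2) = Inverse-Gamma(5, 24.195).
The mode of Inverse-Gamma(a, b) is b/(a+1) = 24.195/6 ≈ 4.033.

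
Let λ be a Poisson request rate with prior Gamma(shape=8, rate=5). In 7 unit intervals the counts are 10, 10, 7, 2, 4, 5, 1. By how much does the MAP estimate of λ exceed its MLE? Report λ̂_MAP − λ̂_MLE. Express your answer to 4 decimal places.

MAP − MLE = -1.7381

Σxᵢ = 39. Posterior is Gamma(47, 12); MAP = (47−1)/12 = 46/12 ≈ 3.83333.
MLE = x̄ = 39/7 ≈ 5.57143.
Difference = 46/12 − 39/7 = -73/42 ≈ -1.7381.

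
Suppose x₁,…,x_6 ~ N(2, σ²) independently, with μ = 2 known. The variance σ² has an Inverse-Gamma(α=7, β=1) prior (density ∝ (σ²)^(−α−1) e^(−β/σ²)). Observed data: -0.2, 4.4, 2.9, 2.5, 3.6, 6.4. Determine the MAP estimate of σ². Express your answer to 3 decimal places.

Sum of squared deviations about the known mean: SS = (-0.2−2)² + (4.4−2)² + (2.9−2)² + (2.5−2)² + (3.6−2)² + (6.4−2)² = 33.58.
The Normal likelihood contributes (σ²)^(−n/2) exp(−SS/(2σ²)), so the posterior is Inverse-Gamma(α + n/2, β + SS/2) = Inverse-Gamma(10, 17.79).
The mode of Inverse-Gamma(a, b) is b/(a+1) = 17.79/11 ≈ 1.617.

σ̂²_MAP = 1.617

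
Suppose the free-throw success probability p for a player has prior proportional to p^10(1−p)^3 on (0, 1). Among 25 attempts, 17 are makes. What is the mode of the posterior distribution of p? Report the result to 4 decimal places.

p̂_MAP = 0.7105

The prior density ∝ p^10(1−p)^3 is the kernel of Beta(11, 4).
Data: 17 successes in 25 trials. The binomial likelihood contributes p^17(1−p)^8, so the posterior is Beta(11+17, 4+8) = Beta(28, 12).
For Beta(a, b) with a, b > 1 the mode is (a−1)/(a+b−2) = 27/38 ≈ 0.7105.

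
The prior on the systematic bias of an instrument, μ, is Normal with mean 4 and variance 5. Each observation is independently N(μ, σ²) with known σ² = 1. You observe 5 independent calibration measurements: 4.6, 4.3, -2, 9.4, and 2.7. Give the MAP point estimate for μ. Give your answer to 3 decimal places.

μ̂_MAP = 3.808

n = 5; x̄ = (4.6 + 4.3 + (-2) + 9.4 + 2.7)/5 = 19/5 = 3.8.
For a Normal prior and Normal likelihood with known variance, the posterior is Normal; its mode equals its mean, the precision-weighted average.
Prior precision 1/σ₀² = 1/5 = 0.2; data precision n/σ² = 5/1 = 5.
μ̂ = (0.2·4 + 5·3.8) / (0.2 + 5) = 19.8/5.2 = 99/26 ≈ 3.808.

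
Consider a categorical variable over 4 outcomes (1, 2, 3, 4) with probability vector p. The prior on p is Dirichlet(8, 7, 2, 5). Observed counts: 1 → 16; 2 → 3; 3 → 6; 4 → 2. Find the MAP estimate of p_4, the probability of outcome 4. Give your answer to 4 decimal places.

MAP estimate: 0.1333

The posterior is Dirichlet(αᵢ + nᵢ) = Dirichlet(24, 10, 8, 7).
For a Dirichlet(a₁,…,a_K) with all aᵢ > 1, the mode has j-th component (aⱼ − 1)/(Σaᵢ − K).
Here Σaᵢ = 49 and K = 4, so p_4 = (7 − 1)/(49 − 4) = 6/45 ≈ 0.1333.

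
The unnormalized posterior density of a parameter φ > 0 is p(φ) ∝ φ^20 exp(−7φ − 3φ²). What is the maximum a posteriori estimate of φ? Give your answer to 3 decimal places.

ℓ'(φ) = 20/φ − 7 − 6φ. Setting this to zero and multiplying by φ: 6φ² + 7φ − 20 = 0.
φ = (−7 + √(7² + 4·6·20)) / (2·6) = (−7 + √529) / 12 = (−7 + 23)/12 = 4/3.
ℓ''(φ) = −20/φ² − 6 < 0, confirming a maximum.

φ̂_MAP = 1.333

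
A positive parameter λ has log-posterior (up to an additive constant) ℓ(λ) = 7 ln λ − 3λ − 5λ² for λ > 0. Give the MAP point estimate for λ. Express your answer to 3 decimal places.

ℓ'(λ) = 7/λ − 3 − 10λ. Setting this to zero and multiplying by λ: 10λ² + 3λ − 7 = 0.
λ = (−3 + √(3² + 4·10·7)) / (2·10) = (−3 + √289) / 20 = (−3 + 17)/20 = 7/10.
ℓ''(λ) = −7/λ² − 10 < 0, confirming a maximum.

λ̂_MAP = 0.700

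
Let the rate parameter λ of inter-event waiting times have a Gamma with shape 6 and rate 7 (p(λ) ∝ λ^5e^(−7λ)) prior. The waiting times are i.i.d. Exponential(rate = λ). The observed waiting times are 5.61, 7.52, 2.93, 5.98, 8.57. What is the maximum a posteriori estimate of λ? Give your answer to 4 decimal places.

The Exponential(rate=λ) likelihood is ∝ λ^n e^(−λΣtᵢ). Here n = 5 and Σtᵢ = 5.61 + 7.52 + 2.93 + 5.98 + 8.57 = 30.61.
Posterior ∝ λ^5e^(−7λ) · λ^5e^(−30.61λ) = λ^10e^(−37.61λ), i.e. Gamma(11, 37.61).
Mode = (a−1)/b = 10/37.61 ≈ 0.2659.

λ̂_MAP = 0.2659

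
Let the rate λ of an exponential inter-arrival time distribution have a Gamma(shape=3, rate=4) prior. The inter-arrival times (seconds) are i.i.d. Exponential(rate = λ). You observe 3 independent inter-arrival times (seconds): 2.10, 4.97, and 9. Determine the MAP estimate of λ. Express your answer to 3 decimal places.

The Exponential(rate=λ) likelihood is ∝ λ^n e^(−λΣtᵢ). Here n = 3 and Σtᵢ = 2.10 + 4.97 + 9 = 16.07.
Posterior ∝ λ^2e^(−4λ) · λ^3e^(−16.07λ) = λ^5e^(−20.07λ), i.e. Gamma(6, 20.07).
Mode = (a−1)/b = 5/20.07 ≈ 0.249.

λ̂_MAP = 0.249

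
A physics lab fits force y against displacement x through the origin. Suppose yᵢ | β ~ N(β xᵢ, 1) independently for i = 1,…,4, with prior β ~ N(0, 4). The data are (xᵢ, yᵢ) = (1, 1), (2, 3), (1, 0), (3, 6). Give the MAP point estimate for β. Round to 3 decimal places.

log p(β | y) = −Σ(yᵢ − βxᵢ)²/(2·1) − β²/(2·4) + const.
Setting the derivative to zero: Σxᵢ(yᵢ − βxᵢ)/1 − β/4 = 0, so β = Σxᵢyᵢ / (Σxᵢ² + σ²/τ²).
Σxᵢyᵢ = 1·1 + 2·3 + 1·0 + 3·6 = 25; Σxᵢ² = 15; σ²/τ² = 0.25.
β̂_MAP = 25 / (15 + 0.25) = 25/15.25 ≈ 1.639.

β̂_MAP = 1.639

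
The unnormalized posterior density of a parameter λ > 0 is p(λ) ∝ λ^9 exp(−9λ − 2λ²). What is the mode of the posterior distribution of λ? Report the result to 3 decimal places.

ℓ'(λ) = 9/λ − 9 − 4λ. Setting this to zero and multiplying by λ: 4λ² + 9λ − 9 = 0.
λ = (−9 + √(9² + 4·4·9)) / (2·4) = (−9 + √225) / 8 = (−9 + 15)/8 = 3/4.
ℓ''(λ) = −9/λ² − 4 < 0, confirming a maximum.

λ̂_MAP = 0.750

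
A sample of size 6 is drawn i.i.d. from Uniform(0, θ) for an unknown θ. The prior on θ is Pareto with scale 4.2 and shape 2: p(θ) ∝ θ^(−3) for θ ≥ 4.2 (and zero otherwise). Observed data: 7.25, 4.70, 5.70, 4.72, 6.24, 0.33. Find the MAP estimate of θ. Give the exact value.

The Uniform(0, θ) likelihood is θ^(−n) for θ ≥ max(xᵢ), zero otherwise. Here max(xᵢ) = 7.25.
Posterior ∝ θ^(−3) · θ^(−6) = θ^(−9) on θ ≥ max(4.2, 7.25) = 7.25.
This density is strictly decreasing in θ, so the posterior mode lies at the lower boundary of the support.

θ̂_MAP = 7.25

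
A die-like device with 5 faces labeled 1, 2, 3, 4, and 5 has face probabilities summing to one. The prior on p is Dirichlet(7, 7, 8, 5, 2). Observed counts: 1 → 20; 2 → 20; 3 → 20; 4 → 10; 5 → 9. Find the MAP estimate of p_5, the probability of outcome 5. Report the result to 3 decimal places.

MAP estimate: 0.097

The posterior is Dirichlet(αᵢ + nᵢ) = Dirichlet(27, 27, 28, 15, 11).
For a Dirichlet(a₁,…,a_K) with all aᵢ > 1, the mode has j-th component (aⱼ − 1)/(Σaᵢ − K).
Here Σaᵢ = 108 and K = 5, so p_5 = (11 − 1)/(108 − 5) = 10/103 ≈ 0.097.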